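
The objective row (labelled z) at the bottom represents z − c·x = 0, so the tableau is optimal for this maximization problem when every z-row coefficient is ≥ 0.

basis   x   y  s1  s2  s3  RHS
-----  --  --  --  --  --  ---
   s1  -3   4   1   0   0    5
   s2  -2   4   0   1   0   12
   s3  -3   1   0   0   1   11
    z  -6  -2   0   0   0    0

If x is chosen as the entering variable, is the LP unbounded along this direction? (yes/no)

Every constraint-row entry in column x is ≤ 0, so increasing x is unbounded.

yes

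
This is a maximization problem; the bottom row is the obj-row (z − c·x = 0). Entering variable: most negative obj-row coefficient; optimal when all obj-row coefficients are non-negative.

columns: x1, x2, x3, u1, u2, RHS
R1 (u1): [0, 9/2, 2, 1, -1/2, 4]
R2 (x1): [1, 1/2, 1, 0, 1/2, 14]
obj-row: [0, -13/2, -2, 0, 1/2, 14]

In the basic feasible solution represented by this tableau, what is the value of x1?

14

x1 is basic (row 2); its value is the RHS of that row, 14.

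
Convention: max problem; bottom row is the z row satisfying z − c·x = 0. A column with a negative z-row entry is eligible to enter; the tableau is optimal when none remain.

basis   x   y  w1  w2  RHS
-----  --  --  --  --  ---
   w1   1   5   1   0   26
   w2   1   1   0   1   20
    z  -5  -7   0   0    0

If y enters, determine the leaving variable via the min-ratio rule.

Column y entries and ratios — w1: 26/5 = 26/5; w2: 20/1 = 20.
Smallest ratio is 26/5 in the row of w1, so w1 leaves.

w1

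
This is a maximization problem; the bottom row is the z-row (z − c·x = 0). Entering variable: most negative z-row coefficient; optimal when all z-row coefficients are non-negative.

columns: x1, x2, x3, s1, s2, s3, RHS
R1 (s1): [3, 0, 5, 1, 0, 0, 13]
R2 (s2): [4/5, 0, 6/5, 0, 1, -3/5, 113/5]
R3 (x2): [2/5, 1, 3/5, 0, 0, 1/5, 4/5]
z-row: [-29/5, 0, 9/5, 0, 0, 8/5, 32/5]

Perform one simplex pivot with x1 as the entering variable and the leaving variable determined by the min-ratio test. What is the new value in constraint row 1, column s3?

-3/2

Ratio test on column x1 — row 1: 13/3 = 13/3; row 2: (113/5)/(4/5) = 113/4; row 3: (4/5)/(2/5) = 2. Minimum is 2 at row 3 (x2 leaves); pivot element 2/5.
Divide row 3 by 2/5; eliminate column x1 from the other rows.
Row 1 update in column s3: 0 − 3·(1/2) = -3/2.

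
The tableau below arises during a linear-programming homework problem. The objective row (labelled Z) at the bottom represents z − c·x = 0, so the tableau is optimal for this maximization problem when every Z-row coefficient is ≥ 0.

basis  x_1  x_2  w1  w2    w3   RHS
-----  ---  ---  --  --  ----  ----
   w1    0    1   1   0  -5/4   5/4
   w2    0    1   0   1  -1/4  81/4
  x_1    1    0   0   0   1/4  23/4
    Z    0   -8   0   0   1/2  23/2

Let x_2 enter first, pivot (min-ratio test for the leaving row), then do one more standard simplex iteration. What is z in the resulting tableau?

Ratio test on column x_2 — row 1: (5/4)/1 = 5/4; row 2: (81/4)/1 = 81/4; row 3: entry 0 ≤ 0. Minimum is 5/4 at row 1 (w1 leaves); pivot element 1.
Pivot on row 1; the Z-row RHS becomes 23/2 − (-8)·(5/4) = 43/2.
Next entering variable (most negative Z-row entry -19/2): w3.
Ratio test on column w3 — row 1: entry -5/4 ≤ 0; row 2: 19/1 = 19; row 3: (23/4)/(1/4) = 23. Minimum is 19 at row 2 (w2 leaves); pivot element 1.
After the second pivot the Z-row RHS is 43/2 − (-19/2)·19 = 202.

202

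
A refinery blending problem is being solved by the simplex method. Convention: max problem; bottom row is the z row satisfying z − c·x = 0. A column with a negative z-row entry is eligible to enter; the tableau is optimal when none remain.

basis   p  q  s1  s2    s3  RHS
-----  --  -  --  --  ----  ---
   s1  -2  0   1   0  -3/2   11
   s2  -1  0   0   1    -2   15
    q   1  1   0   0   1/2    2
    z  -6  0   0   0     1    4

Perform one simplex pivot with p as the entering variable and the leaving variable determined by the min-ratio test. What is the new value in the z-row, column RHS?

16

Ratio test on column p — row 1: entry -2 ≤ 0; row 2: entry -1 ≤ 0; row 3: 2/1 = 2. Minimum is 2 at row 3 (q leaves); pivot element 1.
Divide row 3 by 1; eliminate column p from the other rows.
z-row update in column RHS: 4 − (-6)·2 = 16.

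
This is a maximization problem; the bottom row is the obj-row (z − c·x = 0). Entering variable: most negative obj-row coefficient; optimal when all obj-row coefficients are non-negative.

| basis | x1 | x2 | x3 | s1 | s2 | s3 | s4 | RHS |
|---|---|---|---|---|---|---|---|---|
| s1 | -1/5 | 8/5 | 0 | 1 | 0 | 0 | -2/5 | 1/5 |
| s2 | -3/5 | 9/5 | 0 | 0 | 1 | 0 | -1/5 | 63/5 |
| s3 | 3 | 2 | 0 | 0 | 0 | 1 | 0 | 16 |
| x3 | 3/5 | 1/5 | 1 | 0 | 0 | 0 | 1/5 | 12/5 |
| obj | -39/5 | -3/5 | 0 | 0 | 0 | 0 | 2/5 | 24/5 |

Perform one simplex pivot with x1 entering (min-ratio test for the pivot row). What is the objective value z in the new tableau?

Ratio test on column x1 — row 1: entry -1/5 ≤ 0; row 2: entry -3/5 ≤ 0; row 3: 16/3 = 16/3; row 4: (12/5)/(3/5) = 4. Minimum is 4 at row 4 (x3 leaves); pivot element 3/5.
Pivot on row 4; the obj-row RHS becomes 24/5 − (-39/5)·4 = 36.

36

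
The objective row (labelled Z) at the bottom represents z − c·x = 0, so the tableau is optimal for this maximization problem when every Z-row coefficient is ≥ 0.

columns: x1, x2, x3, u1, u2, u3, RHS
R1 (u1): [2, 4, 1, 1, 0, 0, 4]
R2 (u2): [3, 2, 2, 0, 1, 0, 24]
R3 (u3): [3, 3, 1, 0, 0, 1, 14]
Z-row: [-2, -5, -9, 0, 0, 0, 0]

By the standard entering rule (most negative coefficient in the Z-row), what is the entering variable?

x3

Negative Z-row entries: x1: -2, x2: -5, x3: -9.
The most negative is -9 in column x3, so x3 enters.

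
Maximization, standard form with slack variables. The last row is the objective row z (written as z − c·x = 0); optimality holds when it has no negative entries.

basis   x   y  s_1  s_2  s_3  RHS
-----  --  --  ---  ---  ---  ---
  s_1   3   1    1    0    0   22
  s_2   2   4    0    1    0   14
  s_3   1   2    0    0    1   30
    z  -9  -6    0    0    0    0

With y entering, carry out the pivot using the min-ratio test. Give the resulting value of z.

21

Ratio test on column y — row 1: 22/1 = 22; row 2: 14/4 = 7/2; row 3: 30/2 = 15. Minimum is 7/2 at row 2 (s_2 leaves); pivot element 4.
Pivot on row 2; the z-row RHS becomes 0 − (-6)·(7/2) = 21.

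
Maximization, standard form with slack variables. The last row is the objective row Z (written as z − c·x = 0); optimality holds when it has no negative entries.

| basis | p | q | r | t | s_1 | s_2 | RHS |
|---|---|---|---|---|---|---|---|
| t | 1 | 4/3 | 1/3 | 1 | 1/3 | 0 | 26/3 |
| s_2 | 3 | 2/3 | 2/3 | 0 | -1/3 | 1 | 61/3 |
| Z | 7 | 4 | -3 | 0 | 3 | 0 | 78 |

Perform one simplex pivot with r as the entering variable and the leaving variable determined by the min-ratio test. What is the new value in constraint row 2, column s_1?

-1

Ratio test on column r — row 1: (26/3)/(1/3) = 26; row 2: (61/3)/(2/3) = 61/2. Minimum is 26 at row 1 (t leaves); pivot element 1/3.
Divide row 1 by 1/3; eliminate column r from the other rows.
Row 2 update in column s_1: -1/3 − (2/3)·1 = -1.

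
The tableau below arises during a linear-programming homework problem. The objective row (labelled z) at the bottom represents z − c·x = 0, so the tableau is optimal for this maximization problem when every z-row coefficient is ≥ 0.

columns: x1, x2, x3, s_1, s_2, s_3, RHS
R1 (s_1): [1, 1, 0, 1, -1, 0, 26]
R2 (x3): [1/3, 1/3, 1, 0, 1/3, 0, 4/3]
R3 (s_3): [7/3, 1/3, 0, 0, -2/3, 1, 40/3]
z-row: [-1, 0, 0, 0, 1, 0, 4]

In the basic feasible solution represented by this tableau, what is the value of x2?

x2 is not in the basis, so in the current basic feasible solution x2 = 0.

0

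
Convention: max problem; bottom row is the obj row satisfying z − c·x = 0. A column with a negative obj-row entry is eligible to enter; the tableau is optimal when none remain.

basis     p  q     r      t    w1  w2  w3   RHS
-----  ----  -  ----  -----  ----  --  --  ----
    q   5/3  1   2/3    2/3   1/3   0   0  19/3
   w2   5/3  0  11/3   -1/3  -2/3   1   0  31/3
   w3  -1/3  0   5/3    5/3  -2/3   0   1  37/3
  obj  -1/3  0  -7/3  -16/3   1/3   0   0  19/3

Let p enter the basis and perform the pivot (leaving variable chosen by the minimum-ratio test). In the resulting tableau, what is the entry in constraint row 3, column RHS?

68/5

Ratio test on column p — row 1: (19/3)/(5/3) = 19/5; row 2: (31/3)/(5/3) = 31/5; row 3: entry -1/3 ≤ 0. Minimum is 19/5 at row 1 (q leaves); pivot element 5/3.
Divide row 1 by 5/3; eliminate column p from the other rows.
Row 3 update in column RHS: 37/3 − (-1/3)·(19/5) = 68/5.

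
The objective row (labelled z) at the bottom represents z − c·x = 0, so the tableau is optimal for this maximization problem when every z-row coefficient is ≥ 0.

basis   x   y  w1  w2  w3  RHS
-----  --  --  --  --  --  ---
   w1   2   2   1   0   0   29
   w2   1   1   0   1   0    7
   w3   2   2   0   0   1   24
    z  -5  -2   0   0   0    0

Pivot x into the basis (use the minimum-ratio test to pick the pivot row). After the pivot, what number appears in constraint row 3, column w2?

-2

Ratio test on column x — row 1: 29/2 = 29/2; row 2: 7/1 = 7; row 3: 24/2 = 12. Minimum is 7 at row 2 (w2 leaves); pivot element 1.
Divide row 2 by 1; eliminate column x from the other rows.
Row 3 update in column w2: 0 − 2·1 = -2.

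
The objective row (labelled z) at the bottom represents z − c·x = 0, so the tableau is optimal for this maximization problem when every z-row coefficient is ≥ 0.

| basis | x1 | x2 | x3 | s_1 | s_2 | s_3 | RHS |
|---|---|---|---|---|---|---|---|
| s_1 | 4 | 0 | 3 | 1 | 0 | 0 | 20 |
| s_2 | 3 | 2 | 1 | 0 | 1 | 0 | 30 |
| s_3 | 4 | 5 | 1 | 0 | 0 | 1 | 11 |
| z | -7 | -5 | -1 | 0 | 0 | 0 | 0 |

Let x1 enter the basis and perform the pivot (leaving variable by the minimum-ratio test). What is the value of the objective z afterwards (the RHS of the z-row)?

Ratio test on column x1 — row 1: 20/4 = 5; row 2: 30/3 = 10; row 3: 11/4 = 11/4. Minimum is 11/4 at row 3 (s_3 leaves); pivot element 4.
Pivot on row 3; the z-row RHS becomes 0 − (-7)·(11/4) = 77/4.

77/4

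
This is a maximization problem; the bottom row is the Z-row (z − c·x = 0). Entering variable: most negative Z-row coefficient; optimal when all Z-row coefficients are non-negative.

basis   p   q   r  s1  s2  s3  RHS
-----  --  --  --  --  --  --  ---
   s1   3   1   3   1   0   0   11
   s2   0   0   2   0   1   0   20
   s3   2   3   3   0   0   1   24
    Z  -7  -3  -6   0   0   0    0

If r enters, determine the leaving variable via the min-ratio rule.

s1

Column r entries and ratios — s1: 11/3 = 11/3; s2: 20/2 = 10; s3: 24/3 = 8.
Smallest ratio is 11/3 in the row of s1, so s1 leaves.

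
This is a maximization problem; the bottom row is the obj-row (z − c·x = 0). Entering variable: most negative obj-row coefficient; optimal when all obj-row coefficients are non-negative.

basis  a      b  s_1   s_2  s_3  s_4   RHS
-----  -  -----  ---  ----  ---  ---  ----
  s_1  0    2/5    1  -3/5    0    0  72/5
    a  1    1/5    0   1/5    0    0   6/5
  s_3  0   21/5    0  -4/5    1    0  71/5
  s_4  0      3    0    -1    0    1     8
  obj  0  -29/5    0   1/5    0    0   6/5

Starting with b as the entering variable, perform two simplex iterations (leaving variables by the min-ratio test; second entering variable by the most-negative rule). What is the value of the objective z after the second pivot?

Ratio test on column b — row 1: (72/5)/(2/5) = 36; row 2: (6/5)/(1/5) = 6; row 3: (71/5)/(21/5) = 71/21; row 4: 8/3 = 8/3. Minimum is 8/3 at row 4 (s_4 leaves); pivot element 3.
Pivot on row 4; the obj-row RHS becomes 6/5 − (-29/5)·(8/3) = 50/3.
Next entering variable (most negative obj-row entry -26/15): s_2.
Ratio test on column s_2 — row 1: entry -7/15 ≤ 0; row 2: (2/3)/(4/15) = 5/2; row 3: 3/(3/5) = 5; row 4: entry -1/3 ≤ 0. Minimum is 5/2 at row 2 (a leaves); pivot element 4/15.
After the second pivot the obj-row RHS is 50/3 − (-26/15)·(5/2) = 21.

21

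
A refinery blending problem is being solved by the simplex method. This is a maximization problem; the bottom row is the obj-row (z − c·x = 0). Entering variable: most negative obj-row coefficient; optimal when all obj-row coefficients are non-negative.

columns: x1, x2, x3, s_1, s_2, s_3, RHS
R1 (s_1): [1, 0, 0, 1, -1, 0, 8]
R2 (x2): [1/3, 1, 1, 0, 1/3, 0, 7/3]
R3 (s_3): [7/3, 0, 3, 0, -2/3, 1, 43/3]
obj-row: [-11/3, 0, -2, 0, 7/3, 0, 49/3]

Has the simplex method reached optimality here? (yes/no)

The obj-row has a negative entry -11/3 in column x1, so it is not optimal.

no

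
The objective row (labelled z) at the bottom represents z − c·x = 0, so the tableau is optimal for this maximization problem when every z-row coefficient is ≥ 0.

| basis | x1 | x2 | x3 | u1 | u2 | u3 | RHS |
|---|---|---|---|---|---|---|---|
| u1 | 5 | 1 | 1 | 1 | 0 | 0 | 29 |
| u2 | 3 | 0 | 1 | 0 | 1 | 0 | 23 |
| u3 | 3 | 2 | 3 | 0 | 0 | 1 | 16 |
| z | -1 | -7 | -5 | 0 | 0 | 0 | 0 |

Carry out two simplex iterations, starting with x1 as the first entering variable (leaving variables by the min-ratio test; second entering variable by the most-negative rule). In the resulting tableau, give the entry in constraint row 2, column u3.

0

Ratio test on column x1 — row 1: 29/5 = 29/5; row 2: 23/3 = 23/3; row 3: 16/3 = 16/3. Minimum is 16/3 at row 3 (u3 leaves); pivot element 3.
Divide row 3 by 3; eliminate column x1 from the other rows.
Second iteration: most negative z-row entry is -19/3 in column x2, so x2 enters.
Ratio test on column x2 — row 1: entry -7/3 ≤ 0; row 2: entry -2 ≤ 0; row 3: (16/3)/(2/3) = 8. Minimum is 8 at row 3 (x1 leaves); pivot element 2/3.
Divide row 3 by 2/3; eliminate column x2 from the other rows.
After both pivots, the entry at constraint row 2, column u3 is 0.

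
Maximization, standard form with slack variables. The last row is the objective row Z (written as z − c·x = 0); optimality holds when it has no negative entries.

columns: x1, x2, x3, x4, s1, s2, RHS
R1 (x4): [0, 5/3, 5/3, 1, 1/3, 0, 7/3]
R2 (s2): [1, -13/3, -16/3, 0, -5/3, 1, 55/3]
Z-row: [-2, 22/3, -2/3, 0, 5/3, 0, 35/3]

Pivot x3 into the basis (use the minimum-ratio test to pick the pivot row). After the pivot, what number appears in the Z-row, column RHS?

Ratio test on column x3 — row 1: (7/3)/(5/3) = 7/5; row 2: entry -16/3 ≤ 0. Minimum is 7/5 at row 1 (x4 leaves); pivot element 5/3.
Divide row 1 by 5/3; eliminate column x3 from the other rows.
Z-row update in column RHS: 35/3 − (-2/3)·(7/5) = 63/5.

63/5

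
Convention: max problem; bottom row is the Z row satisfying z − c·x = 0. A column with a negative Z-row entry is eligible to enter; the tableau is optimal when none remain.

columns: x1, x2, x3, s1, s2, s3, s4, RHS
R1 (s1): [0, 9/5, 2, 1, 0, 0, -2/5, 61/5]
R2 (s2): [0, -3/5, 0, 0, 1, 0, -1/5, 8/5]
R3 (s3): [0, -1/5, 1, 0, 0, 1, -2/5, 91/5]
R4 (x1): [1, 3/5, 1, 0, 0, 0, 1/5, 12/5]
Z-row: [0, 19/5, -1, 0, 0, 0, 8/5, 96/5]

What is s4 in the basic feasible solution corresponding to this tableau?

0

s4 is not in the basis, so in the current basic feasible solution s4 = 0.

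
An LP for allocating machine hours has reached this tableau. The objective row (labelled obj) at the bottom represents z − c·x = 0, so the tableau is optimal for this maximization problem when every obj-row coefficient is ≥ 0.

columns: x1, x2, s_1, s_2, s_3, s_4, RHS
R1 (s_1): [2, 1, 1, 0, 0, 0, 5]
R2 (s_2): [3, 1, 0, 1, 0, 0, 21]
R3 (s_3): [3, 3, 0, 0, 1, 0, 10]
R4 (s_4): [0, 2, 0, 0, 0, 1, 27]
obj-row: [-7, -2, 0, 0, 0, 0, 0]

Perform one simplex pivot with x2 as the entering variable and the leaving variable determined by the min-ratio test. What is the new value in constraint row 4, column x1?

-2

Ratio test on column x2 — row 1: 5/1 = 5; row 2: 21/1 = 21; row 3: 10/3 = 10/3; row 4: 27/2 = 27/2. Minimum is 10/3 at row 3 (s_3 leaves); pivot element 3.
Divide row 3 by 3; eliminate column x2 from the other rows.
Row 4 update in column x1: 0 − 2·1 = -2.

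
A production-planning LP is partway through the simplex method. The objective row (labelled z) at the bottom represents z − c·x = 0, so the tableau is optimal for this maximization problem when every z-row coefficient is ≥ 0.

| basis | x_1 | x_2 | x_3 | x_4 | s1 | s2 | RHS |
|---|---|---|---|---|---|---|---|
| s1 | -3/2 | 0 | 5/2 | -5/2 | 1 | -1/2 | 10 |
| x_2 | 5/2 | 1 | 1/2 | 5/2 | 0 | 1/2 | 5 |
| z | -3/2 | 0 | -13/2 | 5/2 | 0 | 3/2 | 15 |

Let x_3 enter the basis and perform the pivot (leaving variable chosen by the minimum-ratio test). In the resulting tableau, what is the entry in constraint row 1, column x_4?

-1

Ratio test on column x_3 — row 1: 10/(5/2) = 4; row 2: 5/(1/2) = 10. Minimum is 4 at row 1 (s1 leaves); pivot element 5/2.
Divide row 1 by 5/2; eliminate column x_3 from the other rows.
In the new row 1, the x_4 entry is the old entry divided by the pivot: (-5/2)/(5/2) = -1.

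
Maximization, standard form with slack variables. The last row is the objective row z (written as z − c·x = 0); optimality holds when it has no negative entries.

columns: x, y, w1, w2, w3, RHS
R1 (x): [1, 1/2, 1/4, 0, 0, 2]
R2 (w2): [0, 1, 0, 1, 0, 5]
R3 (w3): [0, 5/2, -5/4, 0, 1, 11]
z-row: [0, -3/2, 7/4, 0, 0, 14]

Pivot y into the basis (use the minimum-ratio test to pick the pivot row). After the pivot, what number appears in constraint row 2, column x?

-2

Ratio test on column y — row 1: 2/(1/2) = 4; row 2: 5/1 = 5; row 3: 11/(5/2) = 22/5. Minimum is 4 at row 1 (x leaves); pivot element 1/2.
Divide row 1 by 1/2; eliminate column y from the other rows.
Row 2 update in column x: 0 − 1·2 = -2.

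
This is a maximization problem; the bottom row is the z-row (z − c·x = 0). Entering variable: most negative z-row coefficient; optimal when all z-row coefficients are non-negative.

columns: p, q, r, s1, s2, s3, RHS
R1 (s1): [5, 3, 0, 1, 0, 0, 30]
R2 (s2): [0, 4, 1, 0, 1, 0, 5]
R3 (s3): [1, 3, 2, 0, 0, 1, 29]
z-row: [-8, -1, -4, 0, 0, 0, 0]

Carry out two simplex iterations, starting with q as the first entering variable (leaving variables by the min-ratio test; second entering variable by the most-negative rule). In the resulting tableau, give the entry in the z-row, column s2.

Ratio test on column q — row 1: 30/3 = 10; row 2: 5/4 = 5/4; row 3: 29/3 = 29/3. Minimum is 5/4 at row 2 (s2 leaves); pivot element 4.
Divide row 2 by 4; eliminate column q from the other rows.
Second iteration: most negative z-row entry is -8 in column p, so p enters.
Ratio test on column p — row 1: (105/4)/5 = 21/4; row 2: entry 0 ≤ 0; row 3: (101/4)/1 = 101/4. Minimum is 21/4 at row 1 (s1 leaves); pivot element 5.
Divide row 1 by 5; eliminate column p from the other rows.
After both pivots, the entry at the z-row, column s2 is -19/20.

-19/20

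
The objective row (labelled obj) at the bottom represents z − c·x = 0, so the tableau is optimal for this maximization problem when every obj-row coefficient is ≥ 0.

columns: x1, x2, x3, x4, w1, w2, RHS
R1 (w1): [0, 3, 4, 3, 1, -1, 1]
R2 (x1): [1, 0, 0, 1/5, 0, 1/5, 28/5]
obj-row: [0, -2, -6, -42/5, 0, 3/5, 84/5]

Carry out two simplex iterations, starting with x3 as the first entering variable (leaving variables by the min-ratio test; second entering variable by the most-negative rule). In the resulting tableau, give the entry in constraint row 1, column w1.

1/3

Ratio test on column x3 — row 1: 1/4 = 1/4; row 2: entry 0 ≤ 0. Minimum is 1/4 at row 1 (w1 leaves); pivot element 4.
Divide row 1 by 4; eliminate column x3 from the other rows.
Second iteration: most negative obj-row entry is -39/10 in column x4, so x4 enters.
Ratio test on column x4 — row 1: (1/4)/(3/4) = 1/3; row 2: (28/5)/(1/5) = 28. Minimum is 1/3 at row 1 (x3 leaves); pivot element 3/4.
Divide row 1 by 3/4; eliminate column x4 from the other rows.
After both pivots, the entry at constraint row 1, column w1 is 1/3.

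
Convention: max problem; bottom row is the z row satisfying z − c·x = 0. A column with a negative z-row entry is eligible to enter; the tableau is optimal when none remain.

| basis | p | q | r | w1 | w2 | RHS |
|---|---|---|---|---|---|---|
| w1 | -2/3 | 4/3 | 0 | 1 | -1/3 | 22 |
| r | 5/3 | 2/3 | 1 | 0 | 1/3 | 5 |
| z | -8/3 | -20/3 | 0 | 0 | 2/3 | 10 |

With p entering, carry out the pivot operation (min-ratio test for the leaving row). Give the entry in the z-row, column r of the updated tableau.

Ratio test on column p — row 1: entry -2/3 ≤ 0; row 2: 5/(5/3) = 3. Minimum is 3 at row 2 (r leaves); pivot element 5/3.
Divide row 2 by 5/3; eliminate column p from the other rows.
z-row update in column r: 0 − (-8/3)·(3/5) = 8/5.

8/5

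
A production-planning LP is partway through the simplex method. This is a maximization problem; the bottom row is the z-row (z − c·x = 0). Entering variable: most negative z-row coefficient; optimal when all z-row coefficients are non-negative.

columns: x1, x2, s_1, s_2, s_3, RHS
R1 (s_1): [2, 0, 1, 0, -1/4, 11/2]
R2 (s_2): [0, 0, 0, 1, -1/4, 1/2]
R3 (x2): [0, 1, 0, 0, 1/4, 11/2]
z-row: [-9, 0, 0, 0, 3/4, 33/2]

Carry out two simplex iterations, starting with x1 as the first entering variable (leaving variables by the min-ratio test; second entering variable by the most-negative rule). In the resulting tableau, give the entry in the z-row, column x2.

3/2

Ratio test on column x1 — row 1: (11/2)/2 = 11/4; row 2: entry 0 ≤ 0; row 3: entry 0 ≤ 0. Minimum is 11/4 at row 1 (s_1 leaves); pivot element 2.
Divide row 1 by 2; eliminate column x1 from the other rows.
Second iteration: most negative z-row entry is -3/8 in column s_3, so s_3 enters.
Ratio test on column s_3 — row 1: entry -1/8 ≤ 0; row 2: entry -1/4 ≤ 0; row 3: (11/2)/(1/4) = 22. Minimum is 22 at row 3 (x2 leaves); pivot element 1/4.
Divide row 3 by 1/4; eliminate column s_3 from the other rows.
After both pivots, the entry at the z-row, column x2 is 3/2.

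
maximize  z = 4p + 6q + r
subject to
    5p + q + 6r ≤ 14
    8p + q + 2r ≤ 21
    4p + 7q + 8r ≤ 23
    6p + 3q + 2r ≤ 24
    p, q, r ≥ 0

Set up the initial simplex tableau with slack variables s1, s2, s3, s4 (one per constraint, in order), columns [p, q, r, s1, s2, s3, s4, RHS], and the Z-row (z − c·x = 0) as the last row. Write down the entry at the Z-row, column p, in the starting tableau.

The Z-row carries the negated objective coefficients: the p entry is -4.

-4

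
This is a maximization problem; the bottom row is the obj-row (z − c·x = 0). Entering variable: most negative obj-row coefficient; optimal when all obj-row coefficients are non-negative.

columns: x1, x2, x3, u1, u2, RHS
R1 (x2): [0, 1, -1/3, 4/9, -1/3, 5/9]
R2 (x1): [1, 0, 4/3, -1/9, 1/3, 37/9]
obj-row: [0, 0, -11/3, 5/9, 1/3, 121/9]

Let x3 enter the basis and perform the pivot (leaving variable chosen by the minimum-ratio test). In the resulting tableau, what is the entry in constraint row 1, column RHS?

19/12

Ratio test on column x3 — row 1: entry -1/3 ≤ 0; row 2: (37/9)/(4/3) = 37/12. Minimum is 37/12 at row 2 (x1 leaves); pivot element 4/3.
Divide row 2 by 4/3; eliminate column x3 from the other rows.
Row 1 update in column RHS: 5/9 − (-1/3)·(37/12) = 19/12.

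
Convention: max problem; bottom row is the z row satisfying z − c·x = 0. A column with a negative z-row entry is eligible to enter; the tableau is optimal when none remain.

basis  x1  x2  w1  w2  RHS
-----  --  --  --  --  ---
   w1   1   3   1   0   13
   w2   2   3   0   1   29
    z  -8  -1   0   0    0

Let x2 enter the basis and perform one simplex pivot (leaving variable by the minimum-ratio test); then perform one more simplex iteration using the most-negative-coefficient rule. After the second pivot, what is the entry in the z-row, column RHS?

Ratio test on column x2 — row 1: 13/3 = 13/3; row 2: 29/3 = 29/3. Minimum is 13/3 at row 1 (w1 leaves); pivot element 3.
Divide row 1 by 3; eliminate column x2 from the other rows.
Second iteration: most negative z-row entry is -23/3 in column x1, so x1 enters.
Ratio test on column x1 — row 1: (13/3)/(1/3) = 13; row 2: 16/1 = 16. Minimum is 13 at row 1 (x2 leaves); pivot element 1/3.
Divide row 1 by 1/3; eliminate column x1 from the other rows.
After both pivots, the entry at the z-row, column RHS is 104.

104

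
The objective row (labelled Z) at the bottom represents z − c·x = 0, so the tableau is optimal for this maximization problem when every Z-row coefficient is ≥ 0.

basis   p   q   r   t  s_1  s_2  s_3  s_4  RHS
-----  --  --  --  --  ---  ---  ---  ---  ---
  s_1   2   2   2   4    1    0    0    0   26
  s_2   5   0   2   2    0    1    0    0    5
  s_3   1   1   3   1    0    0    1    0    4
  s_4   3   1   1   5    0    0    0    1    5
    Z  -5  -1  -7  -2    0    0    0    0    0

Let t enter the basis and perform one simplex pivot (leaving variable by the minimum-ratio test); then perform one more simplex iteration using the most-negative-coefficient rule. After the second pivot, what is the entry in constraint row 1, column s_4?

-5/7

Ratio test on column t — row 1: 26/4 = 13/2; row 2: 5/2 = 5/2; row 3: 4/1 = 4; row 4: 5/5 = 1. Minimum is 1 at row 4 (s_4 leaves); pivot element 5.
Divide row 4 by 5; eliminate column t from the other rows.
Second iteration: most negative Z-row entry is -33/5 in column r, so r enters.
Ratio test on column r — row 1: 22/(6/5) = 55/3; row 2: 3/(8/5) = 15/8; row 3: 3/(14/5) = 15/14; row 4: 1/(1/5) = 5. Minimum is 15/14 at row 3 (s_3 leaves); pivot element 14/5.
Divide row 3 by 14/5; eliminate column r from the other rows.
After both pivots, the entry at constraint row 1, column s_4 is -5/7.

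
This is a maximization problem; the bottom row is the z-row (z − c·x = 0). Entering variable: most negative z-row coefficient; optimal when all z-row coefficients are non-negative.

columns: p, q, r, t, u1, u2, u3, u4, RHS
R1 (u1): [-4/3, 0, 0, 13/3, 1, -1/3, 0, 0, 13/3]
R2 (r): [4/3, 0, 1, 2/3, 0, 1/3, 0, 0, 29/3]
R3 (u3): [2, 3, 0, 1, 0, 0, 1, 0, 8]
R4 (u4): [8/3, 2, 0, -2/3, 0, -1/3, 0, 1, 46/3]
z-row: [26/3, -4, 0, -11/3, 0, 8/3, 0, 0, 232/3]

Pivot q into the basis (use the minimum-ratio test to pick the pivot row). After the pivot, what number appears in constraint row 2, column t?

Ratio test on column q — row 1: entry 0 ≤ 0; row 2: entry 0 ≤ 0; row 3: 8/3 = 8/3; row 4: (46/3)/2 = 23/3. Minimum is 8/3 at row 3 (u3 leaves); pivot element 3.
Divide row 3 by 3; eliminate column q from the other rows.
Row 2 update in column t: 2/3 − 0·(1/3) = 2/3.

2/3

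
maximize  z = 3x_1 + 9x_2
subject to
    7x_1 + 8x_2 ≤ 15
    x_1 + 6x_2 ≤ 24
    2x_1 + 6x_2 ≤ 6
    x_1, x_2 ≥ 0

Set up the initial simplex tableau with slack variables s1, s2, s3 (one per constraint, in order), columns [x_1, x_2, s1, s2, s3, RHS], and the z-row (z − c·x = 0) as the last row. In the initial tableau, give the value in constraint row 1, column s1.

1

Slack s1 belongs to constraint 1; its column is the unit vector e_1, so the entry in row 1 is 1.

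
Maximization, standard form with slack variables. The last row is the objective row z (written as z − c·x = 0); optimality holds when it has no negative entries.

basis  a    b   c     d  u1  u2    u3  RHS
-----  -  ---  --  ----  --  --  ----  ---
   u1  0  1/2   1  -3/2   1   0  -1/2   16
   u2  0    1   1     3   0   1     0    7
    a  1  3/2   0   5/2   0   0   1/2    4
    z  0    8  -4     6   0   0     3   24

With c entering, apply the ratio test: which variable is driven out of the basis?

Column c entries and ratios — u1: 16/1 = 16; u2: 7/1 = 7; a: 0 ≤ 0, skip.
Smallest ratio is 7 in the row of u2, so u2 leaves.

u2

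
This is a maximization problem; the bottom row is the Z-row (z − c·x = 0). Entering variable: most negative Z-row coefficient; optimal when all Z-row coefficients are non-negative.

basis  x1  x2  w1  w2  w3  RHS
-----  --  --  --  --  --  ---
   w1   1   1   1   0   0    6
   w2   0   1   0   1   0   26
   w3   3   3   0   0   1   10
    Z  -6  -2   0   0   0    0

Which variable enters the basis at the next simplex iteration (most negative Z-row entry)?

x1

Negative Z-row entries: x1: -6, x2: -2.
The most negative is -6 in column x1, so x1 enters.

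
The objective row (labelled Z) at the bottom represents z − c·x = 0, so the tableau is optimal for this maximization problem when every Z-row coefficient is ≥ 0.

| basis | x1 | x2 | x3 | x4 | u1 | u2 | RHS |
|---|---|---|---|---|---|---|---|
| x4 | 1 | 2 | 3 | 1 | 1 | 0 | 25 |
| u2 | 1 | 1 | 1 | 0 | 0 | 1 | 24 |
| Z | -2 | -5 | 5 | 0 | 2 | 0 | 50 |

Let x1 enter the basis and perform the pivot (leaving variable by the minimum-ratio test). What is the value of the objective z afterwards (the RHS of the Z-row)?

98

Ratio test on column x1 — row 1: 25/1 = 25; row 2: 24/1 = 24. Minimum is 24 at row 2 (u2 leaves); pivot element 1.
Pivot on row 2; the Z-row RHS becomes 50 − (-2)·24 = 98.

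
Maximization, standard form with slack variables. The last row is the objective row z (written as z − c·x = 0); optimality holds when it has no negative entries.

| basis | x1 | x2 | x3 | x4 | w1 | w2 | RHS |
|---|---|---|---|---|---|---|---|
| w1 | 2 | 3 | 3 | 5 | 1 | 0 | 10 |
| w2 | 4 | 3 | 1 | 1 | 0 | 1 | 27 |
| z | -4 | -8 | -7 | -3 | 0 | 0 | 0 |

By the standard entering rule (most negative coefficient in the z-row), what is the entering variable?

x2

Negative z-row entries: x1: -4, x2: -8, x3: -7, x4: -3.
The most negative is -8 in column x2, so x2 enters.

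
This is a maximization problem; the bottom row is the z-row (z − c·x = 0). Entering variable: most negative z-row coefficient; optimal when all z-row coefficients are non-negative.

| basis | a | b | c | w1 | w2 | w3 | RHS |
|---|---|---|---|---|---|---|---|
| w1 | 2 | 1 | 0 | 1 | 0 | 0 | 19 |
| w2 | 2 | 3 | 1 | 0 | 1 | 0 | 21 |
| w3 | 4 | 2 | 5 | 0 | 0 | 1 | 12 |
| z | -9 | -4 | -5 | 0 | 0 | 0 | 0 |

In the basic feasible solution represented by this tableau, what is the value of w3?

12

w3 is basic (row 3); its value is the RHS of that row, 12.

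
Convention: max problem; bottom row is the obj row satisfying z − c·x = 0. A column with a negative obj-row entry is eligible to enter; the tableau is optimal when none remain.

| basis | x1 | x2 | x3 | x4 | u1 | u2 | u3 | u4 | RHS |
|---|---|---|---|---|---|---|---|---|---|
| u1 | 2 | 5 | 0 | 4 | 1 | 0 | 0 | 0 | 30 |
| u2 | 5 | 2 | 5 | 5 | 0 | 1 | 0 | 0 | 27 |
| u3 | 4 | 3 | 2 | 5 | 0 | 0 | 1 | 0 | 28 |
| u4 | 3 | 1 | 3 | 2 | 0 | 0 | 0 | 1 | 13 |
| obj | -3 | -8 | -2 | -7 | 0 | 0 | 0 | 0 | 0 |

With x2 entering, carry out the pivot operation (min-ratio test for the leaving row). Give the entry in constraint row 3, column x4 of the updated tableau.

13/5

Ratio test on column x2 — row 1: 30/5 = 6; row 2: 27/2 = 27/2; row 3: 28/3 = 28/3; row 4: 13/1 = 13. Minimum is 6 at row 1 (u1 leaves); pivot element 5.
Divide row 1 by 5; eliminate column x2 from the other rows.
Row 3 update in column x4: 5 − 3·(4/5) = 13/5.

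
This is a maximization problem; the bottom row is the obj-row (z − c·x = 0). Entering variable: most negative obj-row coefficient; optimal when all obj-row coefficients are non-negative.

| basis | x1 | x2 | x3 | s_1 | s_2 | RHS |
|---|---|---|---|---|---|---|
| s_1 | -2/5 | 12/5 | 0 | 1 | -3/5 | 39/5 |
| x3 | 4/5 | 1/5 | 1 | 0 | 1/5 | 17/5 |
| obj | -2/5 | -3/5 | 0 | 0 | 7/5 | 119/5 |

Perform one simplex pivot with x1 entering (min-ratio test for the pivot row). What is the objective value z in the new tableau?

51/2

Ratio test on column x1 — row 1: entry -2/5 ≤ 0; row 2: (17/5)/(4/5) = 17/4. Minimum is 17/4 at row 2 (x3 leaves); pivot element 4/5.
Pivot on row 2; the obj-row RHS becomes 119/5 − (-2/5)·(17/4) = 51/2.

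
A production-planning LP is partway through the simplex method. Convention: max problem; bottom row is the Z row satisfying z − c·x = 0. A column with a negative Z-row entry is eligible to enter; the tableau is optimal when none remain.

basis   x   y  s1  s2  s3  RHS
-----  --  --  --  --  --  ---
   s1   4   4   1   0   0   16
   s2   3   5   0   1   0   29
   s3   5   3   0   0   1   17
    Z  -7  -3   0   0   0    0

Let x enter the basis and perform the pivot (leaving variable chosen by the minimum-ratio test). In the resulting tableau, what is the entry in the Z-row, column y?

Ratio test on column x — row 1: 16/4 = 4; row 2: 29/3 = 29/3; row 3: 17/5 = 17/5. Minimum is 17/5 at row 3 (s3 leaves); pivot element 5.
Divide row 3 by 5; eliminate column x from the other rows.
Z-row update in column y: -3 − (-7)·(3/5) = 6/5.

6/5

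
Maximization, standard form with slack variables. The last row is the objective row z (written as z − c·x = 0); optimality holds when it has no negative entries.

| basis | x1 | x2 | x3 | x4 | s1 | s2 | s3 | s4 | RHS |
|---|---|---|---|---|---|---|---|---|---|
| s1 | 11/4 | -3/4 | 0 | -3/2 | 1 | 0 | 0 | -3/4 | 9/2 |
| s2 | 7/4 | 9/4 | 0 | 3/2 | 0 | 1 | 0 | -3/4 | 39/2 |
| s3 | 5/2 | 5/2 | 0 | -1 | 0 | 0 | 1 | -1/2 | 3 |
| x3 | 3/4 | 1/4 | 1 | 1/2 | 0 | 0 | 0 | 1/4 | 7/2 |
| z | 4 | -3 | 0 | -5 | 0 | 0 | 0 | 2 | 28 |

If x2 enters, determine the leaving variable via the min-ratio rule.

s3

Column x2 entries and ratios — s1: -3/4 ≤ 0, skip; s2: (39/2)/(9/4) = 26/3; s3: 3/(5/2) = 6/5; x3: (7/2)/(1/4) = 14.
Smallest ratio is 6/5 in the row of s3, so s3 leaves.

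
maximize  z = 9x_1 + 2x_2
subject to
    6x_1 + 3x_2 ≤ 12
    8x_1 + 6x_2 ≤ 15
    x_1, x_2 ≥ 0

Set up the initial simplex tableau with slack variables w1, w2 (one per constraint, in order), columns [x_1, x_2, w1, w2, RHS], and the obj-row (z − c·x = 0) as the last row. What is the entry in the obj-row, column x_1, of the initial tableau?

The obj-row carries the negated objective coefficients: the x_1 entry is -9.

-9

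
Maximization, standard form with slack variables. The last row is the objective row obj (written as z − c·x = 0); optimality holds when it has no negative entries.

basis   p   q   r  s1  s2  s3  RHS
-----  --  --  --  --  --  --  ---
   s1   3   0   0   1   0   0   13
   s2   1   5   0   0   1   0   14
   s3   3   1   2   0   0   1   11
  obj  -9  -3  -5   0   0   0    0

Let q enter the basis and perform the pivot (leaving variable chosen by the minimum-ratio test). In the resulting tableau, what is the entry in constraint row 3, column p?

14/5

Ratio test on column q — row 1: entry 0 ≤ 0; row 2: 14/5 = 14/5; row 3: 11/1 = 11. Minimum is 14/5 at row 2 (s2 leaves); pivot element 5.
Divide row 2 by 5; eliminate column q from the other rows.
Row 3 update in column p: 3 − 1·(1/5) = 14/5.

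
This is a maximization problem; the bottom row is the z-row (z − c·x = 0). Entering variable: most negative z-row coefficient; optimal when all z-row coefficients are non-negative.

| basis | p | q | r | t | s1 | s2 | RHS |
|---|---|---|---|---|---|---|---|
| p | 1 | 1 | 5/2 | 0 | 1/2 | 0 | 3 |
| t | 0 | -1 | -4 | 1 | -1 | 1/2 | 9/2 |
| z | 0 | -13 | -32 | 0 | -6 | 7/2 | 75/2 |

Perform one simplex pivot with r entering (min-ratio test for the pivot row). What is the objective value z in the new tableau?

Ratio test on column r — row 1: 3/(5/2) = 6/5; row 2: entry -4 ≤ 0. Minimum is 6/5 at row 1 (p leaves); pivot element 5/2.
Pivot on row 1; the z-row RHS becomes 75/2 − (-32)·(6/5) = 759/10.

759/10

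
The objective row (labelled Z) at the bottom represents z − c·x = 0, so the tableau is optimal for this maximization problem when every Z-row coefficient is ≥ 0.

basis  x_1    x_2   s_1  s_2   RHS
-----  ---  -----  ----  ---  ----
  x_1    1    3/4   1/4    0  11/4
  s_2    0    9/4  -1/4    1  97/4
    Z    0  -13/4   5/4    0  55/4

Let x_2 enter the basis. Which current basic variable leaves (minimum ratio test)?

x_1

Column x_2 entries and ratios — x_1: (11/4)/(3/4) = 11/3; s_2: (97/4)/(9/4) = 97/9.
Smallest ratio is 11/3 in the row of x_1, so x_1 leaves.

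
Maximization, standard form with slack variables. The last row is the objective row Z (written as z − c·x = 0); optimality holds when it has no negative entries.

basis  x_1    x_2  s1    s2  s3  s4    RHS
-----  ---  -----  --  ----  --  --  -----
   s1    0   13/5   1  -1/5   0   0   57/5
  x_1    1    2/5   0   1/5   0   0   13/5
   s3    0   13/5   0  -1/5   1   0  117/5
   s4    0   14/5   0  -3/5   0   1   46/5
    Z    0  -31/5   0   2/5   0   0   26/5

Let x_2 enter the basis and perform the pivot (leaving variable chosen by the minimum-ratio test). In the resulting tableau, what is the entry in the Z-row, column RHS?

179/7

Ratio test on column x_2 — row 1: (57/5)/(13/5) = 57/13; row 2: (13/5)/(2/5) = 13/2; row 3: (117/5)/(13/5) = 9; row 4: (46/5)/(14/5) = 23/7. Minimum is 23/7 at row 4 (s4 leaves); pivot element 14/5.
Divide row 4 by 14/5; eliminate column x_2 from the other rows.
Z-row update in column RHS: 26/5 − (-31/5)·(23/7) = 179/7.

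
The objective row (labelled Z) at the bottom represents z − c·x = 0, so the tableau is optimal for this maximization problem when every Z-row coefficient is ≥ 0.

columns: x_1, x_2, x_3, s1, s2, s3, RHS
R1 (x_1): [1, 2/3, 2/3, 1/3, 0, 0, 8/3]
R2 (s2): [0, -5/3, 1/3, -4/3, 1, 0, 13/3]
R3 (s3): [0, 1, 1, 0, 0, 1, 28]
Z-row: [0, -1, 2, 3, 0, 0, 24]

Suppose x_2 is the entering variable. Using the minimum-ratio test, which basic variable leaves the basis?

Column x_2 entries and ratios — x_1: (8/3)/(2/3) = 4; s2: -5/3 ≤ 0, skip; s3: 28/1 = 28.
Smallest ratio is 4 in the row of x_1, so x_1 leaves.

x_1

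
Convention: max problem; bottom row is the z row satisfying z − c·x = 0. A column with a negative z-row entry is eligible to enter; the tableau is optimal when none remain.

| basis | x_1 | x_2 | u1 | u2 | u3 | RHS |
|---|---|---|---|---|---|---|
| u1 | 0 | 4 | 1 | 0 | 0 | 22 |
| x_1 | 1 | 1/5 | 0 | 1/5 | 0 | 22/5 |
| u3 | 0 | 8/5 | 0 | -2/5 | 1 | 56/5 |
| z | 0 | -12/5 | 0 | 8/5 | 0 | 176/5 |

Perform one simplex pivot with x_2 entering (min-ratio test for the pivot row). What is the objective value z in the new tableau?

Ratio test on column x_2 — row 1: 22/4 = 11/2; row 2: (22/5)/(1/5) = 22; row 3: (56/5)/(8/5) = 7. Minimum is 11/2 at row 1 (u1 leaves); pivot element 4.
Pivot on row 1; the z-row RHS becomes 176/5 − (-12/5)·(11/2) = 242/5.

242/5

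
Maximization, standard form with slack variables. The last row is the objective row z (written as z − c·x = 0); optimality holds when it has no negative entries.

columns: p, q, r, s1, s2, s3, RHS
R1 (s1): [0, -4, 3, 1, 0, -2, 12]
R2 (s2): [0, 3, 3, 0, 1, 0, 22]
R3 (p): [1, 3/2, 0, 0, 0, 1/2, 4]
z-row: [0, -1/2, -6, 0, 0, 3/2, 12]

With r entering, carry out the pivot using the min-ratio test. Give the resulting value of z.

36

Ratio test on column r — row 1: 12/3 = 4; row 2: 22/3 = 22/3; row 3: entry 0 ≤ 0. Minimum is 4 at row 1 (s1 leaves); pivot element 3.
Pivot on row 1; the z-row RHS becomes 12 − (-6)·4 = 36.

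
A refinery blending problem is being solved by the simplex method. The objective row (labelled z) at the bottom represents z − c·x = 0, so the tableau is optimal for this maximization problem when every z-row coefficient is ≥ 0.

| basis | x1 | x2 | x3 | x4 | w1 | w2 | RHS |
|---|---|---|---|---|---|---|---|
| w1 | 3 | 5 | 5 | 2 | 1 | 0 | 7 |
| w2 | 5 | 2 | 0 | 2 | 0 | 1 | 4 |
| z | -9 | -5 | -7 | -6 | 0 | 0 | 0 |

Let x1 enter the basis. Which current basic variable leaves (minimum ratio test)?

Column x1 entries and ratios — w1: 7/3 = 7/3; w2: 4/5 = 4/5.
Smallest ratio is 4/5 in the row of w2, so w2 leaves.

w2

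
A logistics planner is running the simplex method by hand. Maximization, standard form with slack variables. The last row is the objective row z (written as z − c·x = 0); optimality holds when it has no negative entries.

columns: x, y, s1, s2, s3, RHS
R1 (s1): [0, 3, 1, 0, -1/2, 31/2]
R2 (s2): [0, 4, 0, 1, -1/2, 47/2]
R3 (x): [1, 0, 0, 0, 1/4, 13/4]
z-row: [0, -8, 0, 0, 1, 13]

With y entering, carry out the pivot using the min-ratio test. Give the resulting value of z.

Ratio test on column y — row 1: (31/2)/3 = 31/6; row 2: (47/2)/4 = 47/8; row 3: entry 0 ≤ 0. Minimum is 31/6 at row 1 (s1 leaves); pivot element 3.
Pivot on row 1; the z-row RHS becomes 13 − (-8)·(31/6) = 163/3.

163/3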